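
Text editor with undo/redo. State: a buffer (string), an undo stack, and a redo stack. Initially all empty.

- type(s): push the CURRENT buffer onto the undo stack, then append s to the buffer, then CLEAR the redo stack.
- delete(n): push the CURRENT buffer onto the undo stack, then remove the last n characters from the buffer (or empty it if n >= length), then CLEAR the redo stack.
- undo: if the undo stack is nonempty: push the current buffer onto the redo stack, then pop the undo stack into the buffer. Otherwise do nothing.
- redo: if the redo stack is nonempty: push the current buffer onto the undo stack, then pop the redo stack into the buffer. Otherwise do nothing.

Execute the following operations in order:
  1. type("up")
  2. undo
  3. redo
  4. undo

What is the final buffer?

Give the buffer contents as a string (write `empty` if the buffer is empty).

After op 1 (type): buf='up' undo_depth=1 redo_depth=0
After op 2 (undo): buf='(empty)' undo_depth=0 redo_depth=1
After op 3 (redo): buf='up' undo_depth=1 redo_depth=0
After op 4 (undo): buf='(empty)' undo_depth=0 redo_depth=1

Answer: empty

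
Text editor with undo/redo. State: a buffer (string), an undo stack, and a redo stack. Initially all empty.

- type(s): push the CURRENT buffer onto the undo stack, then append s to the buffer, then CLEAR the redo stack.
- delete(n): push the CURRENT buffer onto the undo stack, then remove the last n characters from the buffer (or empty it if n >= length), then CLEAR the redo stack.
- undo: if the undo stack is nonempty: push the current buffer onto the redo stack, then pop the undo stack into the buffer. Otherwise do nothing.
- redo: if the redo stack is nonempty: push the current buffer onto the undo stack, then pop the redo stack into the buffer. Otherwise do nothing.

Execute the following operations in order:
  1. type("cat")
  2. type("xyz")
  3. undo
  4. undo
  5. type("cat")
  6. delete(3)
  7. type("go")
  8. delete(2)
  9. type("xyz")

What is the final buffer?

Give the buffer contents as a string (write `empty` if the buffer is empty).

Answer: xyz

Derivation:
After op 1 (type): buf='cat' undo_depth=1 redo_depth=0
After op 2 (type): buf='catxyz' undo_depth=2 redo_depth=0
After op 3 (undo): buf='cat' undo_depth=1 redo_depth=1
After op 4 (undo): buf='(empty)' undo_depth=0 redo_depth=2
After op 5 (type): buf='cat' undo_depth=1 redo_depth=0
After op 6 (delete): buf='(empty)' undo_depth=2 redo_depth=0
After op 7 (type): buf='go' undo_depth=3 redo_depth=0
After op 8 (delete): buf='(empty)' undo_depth=4 redo_depth=0
After op 9 (type): buf='xyz' undo_depth=5 redo_depth=0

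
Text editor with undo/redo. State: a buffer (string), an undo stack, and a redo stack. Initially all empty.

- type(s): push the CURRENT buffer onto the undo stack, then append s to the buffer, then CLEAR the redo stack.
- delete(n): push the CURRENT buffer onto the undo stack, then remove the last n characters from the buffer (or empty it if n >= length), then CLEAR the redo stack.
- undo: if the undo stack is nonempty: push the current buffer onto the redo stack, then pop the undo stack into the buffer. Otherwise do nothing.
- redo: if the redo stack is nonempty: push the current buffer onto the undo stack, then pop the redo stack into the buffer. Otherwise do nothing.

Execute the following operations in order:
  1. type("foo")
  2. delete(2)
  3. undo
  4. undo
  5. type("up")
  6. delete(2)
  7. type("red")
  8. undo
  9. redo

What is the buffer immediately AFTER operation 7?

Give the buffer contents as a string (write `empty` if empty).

After op 1 (type): buf='foo' undo_depth=1 redo_depth=0
After op 2 (delete): buf='f' undo_depth=2 redo_depth=0
After op 3 (undo): buf='foo' undo_depth=1 redo_depth=1
After op 4 (undo): buf='(empty)' undo_depth=0 redo_depth=2
After op 5 (type): buf='up' undo_depth=1 redo_depth=0
After op 6 (delete): buf='(empty)' undo_depth=2 redo_depth=0
After op 7 (type): buf='red' undo_depth=3 redo_depth=0

Answer: red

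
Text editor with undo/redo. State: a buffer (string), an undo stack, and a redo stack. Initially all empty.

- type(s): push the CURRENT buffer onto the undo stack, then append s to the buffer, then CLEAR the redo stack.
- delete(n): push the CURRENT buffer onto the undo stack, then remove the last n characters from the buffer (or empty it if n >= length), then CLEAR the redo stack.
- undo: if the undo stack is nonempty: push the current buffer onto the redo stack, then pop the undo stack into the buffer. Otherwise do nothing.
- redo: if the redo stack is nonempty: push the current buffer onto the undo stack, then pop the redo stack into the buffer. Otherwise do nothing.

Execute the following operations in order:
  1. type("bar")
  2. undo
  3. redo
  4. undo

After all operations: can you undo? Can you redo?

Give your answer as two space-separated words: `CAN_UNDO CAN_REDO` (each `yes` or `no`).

After op 1 (type): buf='bar' undo_depth=1 redo_depth=0
After op 2 (undo): buf='(empty)' undo_depth=0 redo_depth=1
After op 3 (redo): buf='bar' undo_depth=1 redo_depth=0
After op 4 (undo): buf='(empty)' undo_depth=0 redo_depth=1

Answer: no yes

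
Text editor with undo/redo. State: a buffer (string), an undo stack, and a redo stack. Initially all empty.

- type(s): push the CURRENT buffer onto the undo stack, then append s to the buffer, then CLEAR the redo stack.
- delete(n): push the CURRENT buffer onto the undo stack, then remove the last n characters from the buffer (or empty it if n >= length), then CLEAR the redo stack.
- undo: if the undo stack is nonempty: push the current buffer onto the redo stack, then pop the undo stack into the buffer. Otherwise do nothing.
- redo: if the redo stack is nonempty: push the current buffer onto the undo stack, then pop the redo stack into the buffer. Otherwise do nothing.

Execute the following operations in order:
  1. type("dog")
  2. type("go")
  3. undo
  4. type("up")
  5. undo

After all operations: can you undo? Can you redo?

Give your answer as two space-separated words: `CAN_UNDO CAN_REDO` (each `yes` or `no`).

After op 1 (type): buf='dog' undo_depth=1 redo_depth=0
After op 2 (type): buf='doggo' undo_depth=2 redo_depth=0
After op 3 (undo): buf='dog' undo_depth=1 redo_depth=1
After op 4 (type): buf='dogup' undo_depth=2 redo_depth=0
After op 5 (undo): buf='dog' undo_depth=1 redo_depth=1

Answer: yes yes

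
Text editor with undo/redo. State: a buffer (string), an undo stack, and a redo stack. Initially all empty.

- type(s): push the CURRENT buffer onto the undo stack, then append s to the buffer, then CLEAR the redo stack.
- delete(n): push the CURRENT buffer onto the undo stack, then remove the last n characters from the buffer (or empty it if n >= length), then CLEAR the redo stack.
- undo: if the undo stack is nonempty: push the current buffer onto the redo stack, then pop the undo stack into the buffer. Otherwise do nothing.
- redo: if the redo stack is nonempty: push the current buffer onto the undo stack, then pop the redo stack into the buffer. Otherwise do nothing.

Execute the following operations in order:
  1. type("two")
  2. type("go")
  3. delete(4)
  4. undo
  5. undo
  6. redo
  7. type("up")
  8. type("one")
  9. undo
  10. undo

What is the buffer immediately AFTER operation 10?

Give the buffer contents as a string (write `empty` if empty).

After op 1 (type): buf='two' undo_depth=1 redo_depth=0
After op 2 (type): buf='twogo' undo_depth=2 redo_depth=0
After op 3 (delete): buf='t' undo_depth=3 redo_depth=0
After op 4 (undo): buf='twogo' undo_depth=2 redo_depth=1
After op 5 (undo): buf='two' undo_depth=1 redo_depth=2
After op 6 (redo): buf='twogo' undo_depth=2 redo_depth=1
After op 7 (type): buf='twogoup' undo_depth=3 redo_depth=0
After op 8 (type): buf='twogoupone' undo_depth=4 redo_depth=0
After op 9 (undo): buf='twogoup' undo_depth=3 redo_depth=1
After op 10 (undo): buf='twogo' undo_depth=2 redo_depth=2

Answer: twogo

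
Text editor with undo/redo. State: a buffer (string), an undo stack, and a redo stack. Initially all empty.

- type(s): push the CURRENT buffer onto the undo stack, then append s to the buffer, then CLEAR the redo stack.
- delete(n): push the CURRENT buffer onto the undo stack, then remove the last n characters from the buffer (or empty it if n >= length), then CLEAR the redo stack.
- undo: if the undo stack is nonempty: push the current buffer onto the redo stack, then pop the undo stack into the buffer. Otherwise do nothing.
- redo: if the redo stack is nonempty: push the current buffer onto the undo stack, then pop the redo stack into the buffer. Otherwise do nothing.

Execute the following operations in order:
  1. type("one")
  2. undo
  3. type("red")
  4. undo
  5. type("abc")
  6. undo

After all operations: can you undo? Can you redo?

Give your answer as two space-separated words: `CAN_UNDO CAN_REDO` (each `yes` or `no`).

Answer: no yes

Derivation:
After op 1 (type): buf='one' undo_depth=1 redo_depth=0
After op 2 (undo): buf='(empty)' undo_depth=0 redo_depth=1
After op 3 (type): buf='red' undo_depth=1 redo_depth=0
After op 4 (undo): buf='(empty)' undo_depth=0 redo_depth=1
After op 5 (type): buf='abc' undo_depth=1 redo_depth=0
After op 6 (undo): buf='(empty)' undo_depth=0 redo_depth=1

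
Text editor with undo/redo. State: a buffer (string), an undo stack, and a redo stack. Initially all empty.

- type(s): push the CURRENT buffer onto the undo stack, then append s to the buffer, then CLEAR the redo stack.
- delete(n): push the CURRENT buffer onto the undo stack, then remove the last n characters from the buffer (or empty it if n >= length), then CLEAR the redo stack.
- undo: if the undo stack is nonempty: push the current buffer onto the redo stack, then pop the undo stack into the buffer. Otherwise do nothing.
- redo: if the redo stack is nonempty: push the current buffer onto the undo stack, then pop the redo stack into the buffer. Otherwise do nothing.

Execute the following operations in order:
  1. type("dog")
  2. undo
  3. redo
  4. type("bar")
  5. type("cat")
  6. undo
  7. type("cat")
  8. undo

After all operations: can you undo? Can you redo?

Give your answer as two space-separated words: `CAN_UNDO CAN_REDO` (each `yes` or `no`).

After op 1 (type): buf='dog' undo_depth=1 redo_depth=0
After op 2 (undo): buf='(empty)' undo_depth=0 redo_depth=1
After op 3 (redo): buf='dog' undo_depth=1 redo_depth=0
After op 4 (type): buf='dogbar' undo_depth=2 redo_depth=0
After op 5 (type): buf='dogbarcat' undo_depth=3 redo_depth=0
After op 6 (undo): buf='dogbar' undo_depth=2 redo_depth=1
After op 7 (type): buf='dogbarcat' undo_depth=3 redo_depth=0
After op 8 (undo): buf='dogbar' undo_depth=2 redo_depth=1

Answer: yes yes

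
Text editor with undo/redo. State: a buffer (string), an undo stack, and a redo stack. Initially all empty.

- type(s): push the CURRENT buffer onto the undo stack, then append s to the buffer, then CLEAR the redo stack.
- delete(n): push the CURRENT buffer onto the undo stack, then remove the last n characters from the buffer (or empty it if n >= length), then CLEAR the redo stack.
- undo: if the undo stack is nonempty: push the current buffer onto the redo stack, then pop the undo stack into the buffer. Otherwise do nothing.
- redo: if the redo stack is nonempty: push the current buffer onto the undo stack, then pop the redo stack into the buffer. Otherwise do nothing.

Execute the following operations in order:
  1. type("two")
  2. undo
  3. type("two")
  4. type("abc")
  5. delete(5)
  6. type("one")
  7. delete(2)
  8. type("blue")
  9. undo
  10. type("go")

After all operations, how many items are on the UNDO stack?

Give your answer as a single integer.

After op 1 (type): buf='two' undo_depth=1 redo_depth=0
After op 2 (undo): buf='(empty)' undo_depth=0 redo_depth=1
After op 3 (type): buf='two' undo_depth=1 redo_depth=0
After op 4 (type): buf='twoabc' undo_depth=2 redo_depth=0
After op 5 (delete): buf='t' undo_depth=3 redo_depth=0
After op 6 (type): buf='tone' undo_depth=4 redo_depth=0
After op 7 (delete): buf='to' undo_depth=5 redo_depth=0
After op 8 (type): buf='toblue' undo_depth=6 redo_depth=0
After op 9 (undo): buf='to' undo_depth=5 redo_depth=1
After op 10 (type): buf='togo' undo_depth=6 redo_depth=0

Answer: 6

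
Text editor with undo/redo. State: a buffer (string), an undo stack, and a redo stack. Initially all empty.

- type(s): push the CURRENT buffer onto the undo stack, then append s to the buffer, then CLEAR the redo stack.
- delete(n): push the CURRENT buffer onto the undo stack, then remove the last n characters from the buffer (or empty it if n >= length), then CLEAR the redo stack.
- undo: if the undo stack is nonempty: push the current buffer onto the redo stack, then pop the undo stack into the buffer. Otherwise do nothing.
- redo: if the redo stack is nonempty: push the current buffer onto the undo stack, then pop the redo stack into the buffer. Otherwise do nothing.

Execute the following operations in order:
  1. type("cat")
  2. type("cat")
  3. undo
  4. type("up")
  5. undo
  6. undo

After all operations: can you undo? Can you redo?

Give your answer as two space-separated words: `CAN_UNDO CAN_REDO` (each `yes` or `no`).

Answer: no yes

Derivation:
After op 1 (type): buf='cat' undo_depth=1 redo_depth=0
After op 2 (type): buf='catcat' undo_depth=2 redo_depth=0
After op 3 (undo): buf='cat' undo_depth=1 redo_depth=1
After op 4 (type): buf='catup' undo_depth=2 redo_depth=0
After op 5 (undo): buf='cat' undo_depth=1 redo_depth=1
After op 6 (undo): buf='(empty)' undo_depth=0 redo_depth=2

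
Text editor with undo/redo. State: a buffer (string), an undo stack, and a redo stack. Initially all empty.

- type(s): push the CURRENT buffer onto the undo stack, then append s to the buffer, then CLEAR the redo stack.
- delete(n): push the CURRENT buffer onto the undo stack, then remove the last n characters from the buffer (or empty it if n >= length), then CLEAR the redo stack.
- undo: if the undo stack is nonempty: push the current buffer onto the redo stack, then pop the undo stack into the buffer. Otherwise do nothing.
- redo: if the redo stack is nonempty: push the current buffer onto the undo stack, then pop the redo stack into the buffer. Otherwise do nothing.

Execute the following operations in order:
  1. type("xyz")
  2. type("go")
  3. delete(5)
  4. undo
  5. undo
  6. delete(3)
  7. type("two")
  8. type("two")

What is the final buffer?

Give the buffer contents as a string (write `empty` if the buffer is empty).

After op 1 (type): buf='xyz' undo_depth=1 redo_depth=0
After op 2 (type): buf='xyzgo' undo_depth=2 redo_depth=0
After op 3 (delete): buf='(empty)' undo_depth=3 redo_depth=0
After op 4 (undo): buf='xyzgo' undo_depth=2 redo_depth=1
After op 5 (undo): buf='xyz' undo_depth=1 redo_depth=2
After op 6 (delete): buf='(empty)' undo_depth=2 redo_depth=0
After op 7 (type): buf='two' undo_depth=3 redo_depth=0
After op 8 (type): buf='twotwo' undo_depth=4 redo_depth=0

Answer: twotwo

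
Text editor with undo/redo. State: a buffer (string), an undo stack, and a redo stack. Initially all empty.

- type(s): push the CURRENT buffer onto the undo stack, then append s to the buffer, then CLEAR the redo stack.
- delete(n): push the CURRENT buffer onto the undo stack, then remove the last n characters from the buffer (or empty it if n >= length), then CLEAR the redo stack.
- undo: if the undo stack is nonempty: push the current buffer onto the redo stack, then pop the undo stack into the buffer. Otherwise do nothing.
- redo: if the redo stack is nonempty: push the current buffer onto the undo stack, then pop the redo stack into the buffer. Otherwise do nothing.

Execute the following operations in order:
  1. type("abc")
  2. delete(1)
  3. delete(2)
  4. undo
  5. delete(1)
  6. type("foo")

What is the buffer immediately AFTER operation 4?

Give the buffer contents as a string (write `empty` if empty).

Answer: ab

Derivation:
After op 1 (type): buf='abc' undo_depth=1 redo_depth=0
After op 2 (delete): buf='ab' undo_depth=2 redo_depth=0
After op 3 (delete): buf='(empty)' undo_depth=3 redo_depth=0
After op 4 (undo): buf='ab' undo_depth=2 redo_depth=1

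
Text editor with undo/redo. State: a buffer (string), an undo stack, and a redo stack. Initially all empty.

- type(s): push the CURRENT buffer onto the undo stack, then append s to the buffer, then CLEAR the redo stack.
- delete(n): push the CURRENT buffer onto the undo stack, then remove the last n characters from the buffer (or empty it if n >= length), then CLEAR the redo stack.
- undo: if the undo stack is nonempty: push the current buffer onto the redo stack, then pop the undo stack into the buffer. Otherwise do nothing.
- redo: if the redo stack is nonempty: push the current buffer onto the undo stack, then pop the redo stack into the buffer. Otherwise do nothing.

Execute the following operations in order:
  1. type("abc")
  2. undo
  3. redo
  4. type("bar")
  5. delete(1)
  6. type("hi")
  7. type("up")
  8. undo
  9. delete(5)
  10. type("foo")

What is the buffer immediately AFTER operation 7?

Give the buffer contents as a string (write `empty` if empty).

Answer: abcbahiup

Derivation:
After op 1 (type): buf='abc' undo_depth=1 redo_depth=0
After op 2 (undo): buf='(empty)' undo_depth=0 redo_depth=1
After op 3 (redo): buf='abc' undo_depth=1 redo_depth=0
After op 4 (type): buf='abcbar' undo_depth=2 redo_depth=0
After op 5 (delete): buf='abcba' undo_depth=3 redo_depth=0
After op 6 (type): buf='abcbahi' undo_depth=4 redo_depth=0
After op 7 (type): buf='abcbahiup' undo_depth=5 redo_depth=0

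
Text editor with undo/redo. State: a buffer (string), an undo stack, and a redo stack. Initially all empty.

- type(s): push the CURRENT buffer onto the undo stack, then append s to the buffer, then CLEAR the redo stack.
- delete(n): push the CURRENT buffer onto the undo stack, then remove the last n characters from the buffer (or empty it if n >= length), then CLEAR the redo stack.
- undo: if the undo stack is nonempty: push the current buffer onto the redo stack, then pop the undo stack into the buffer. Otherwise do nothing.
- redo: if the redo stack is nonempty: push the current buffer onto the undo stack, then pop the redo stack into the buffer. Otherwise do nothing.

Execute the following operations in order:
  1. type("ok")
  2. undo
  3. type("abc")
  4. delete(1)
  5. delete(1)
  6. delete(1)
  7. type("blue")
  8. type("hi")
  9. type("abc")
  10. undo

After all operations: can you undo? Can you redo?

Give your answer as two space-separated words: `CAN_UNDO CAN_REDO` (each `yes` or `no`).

After op 1 (type): buf='ok' undo_depth=1 redo_depth=0
After op 2 (undo): buf='(empty)' undo_depth=0 redo_depth=1
After op 3 (type): buf='abc' undo_depth=1 redo_depth=0
After op 4 (delete): buf='ab' undo_depth=2 redo_depth=0
After op 5 (delete): buf='a' undo_depth=3 redo_depth=0
After op 6 (delete): buf='(empty)' undo_depth=4 redo_depth=0
After op 7 (type): buf='blue' undo_depth=5 redo_depth=0
After op 8 (type): buf='bluehi' undo_depth=6 redo_depth=0
After op 9 (type): buf='bluehiabc' undo_depth=7 redo_depth=0
After op 10 (undo): buf='bluehi' undo_depth=6 redo_depth=1

Answer: yes yes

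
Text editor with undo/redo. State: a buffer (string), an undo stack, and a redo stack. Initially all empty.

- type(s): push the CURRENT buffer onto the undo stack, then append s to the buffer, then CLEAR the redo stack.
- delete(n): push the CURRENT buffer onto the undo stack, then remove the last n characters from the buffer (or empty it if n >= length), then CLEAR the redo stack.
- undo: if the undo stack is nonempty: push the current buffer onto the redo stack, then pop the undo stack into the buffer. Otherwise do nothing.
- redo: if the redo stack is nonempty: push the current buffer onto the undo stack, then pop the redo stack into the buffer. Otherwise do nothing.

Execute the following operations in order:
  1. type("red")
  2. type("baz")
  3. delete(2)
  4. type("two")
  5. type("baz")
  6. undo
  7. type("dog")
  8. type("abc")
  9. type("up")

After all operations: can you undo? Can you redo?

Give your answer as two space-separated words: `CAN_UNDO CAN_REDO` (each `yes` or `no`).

After op 1 (type): buf='red' undo_depth=1 redo_depth=0
After op 2 (type): buf='redbaz' undo_depth=2 redo_depth=0
After op 3 (delete): buf='redb' undo_depth=3 redo_depth=0
After op 4 (type): buf='redbtwo' undo_depth=4 redo_depth=0
After op 5 (type): buf='redbtwobaz' undo_depth=5 redo_depth=0
After op 6 (undo): buf='redbtwo' undo_depth=4 redo_depth=1
After op 7 (type): buf='redbtwodog' undo_depth=5 redo_depth=0
After op 8 (type): buf='redbtwodogabc' undo_depth=6 redo_depth=0
After op 9 (type): buf='redbtwodogabcup' undo_depth=7 redo_depth=0

Answer: yes no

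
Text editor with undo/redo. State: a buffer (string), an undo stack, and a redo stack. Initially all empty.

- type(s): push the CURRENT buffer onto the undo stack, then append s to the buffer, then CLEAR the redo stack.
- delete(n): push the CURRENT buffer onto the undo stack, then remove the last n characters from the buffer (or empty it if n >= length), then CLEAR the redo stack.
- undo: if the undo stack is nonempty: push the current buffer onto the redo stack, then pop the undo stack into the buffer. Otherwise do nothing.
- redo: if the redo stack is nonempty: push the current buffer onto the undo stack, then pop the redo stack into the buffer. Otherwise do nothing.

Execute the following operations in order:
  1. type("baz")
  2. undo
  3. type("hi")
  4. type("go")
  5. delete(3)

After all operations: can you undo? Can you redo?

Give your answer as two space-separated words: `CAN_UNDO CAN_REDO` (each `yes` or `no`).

Answer: yes no

Derivation:
After op 1 (type): buf='baz' undo_depth=1 redo_depth=0
After op 2 (undo): buf='(empty)' undo_depth=0 redo_depth=1
After op 3 (type): buf='hi' undo_depth=1 redo_depth=0
After op 4 (type): buf='higo' undo_depth=2 redo_depth=0
After op 5 (delete): buf='h' undo_depth=3 redo_depth=0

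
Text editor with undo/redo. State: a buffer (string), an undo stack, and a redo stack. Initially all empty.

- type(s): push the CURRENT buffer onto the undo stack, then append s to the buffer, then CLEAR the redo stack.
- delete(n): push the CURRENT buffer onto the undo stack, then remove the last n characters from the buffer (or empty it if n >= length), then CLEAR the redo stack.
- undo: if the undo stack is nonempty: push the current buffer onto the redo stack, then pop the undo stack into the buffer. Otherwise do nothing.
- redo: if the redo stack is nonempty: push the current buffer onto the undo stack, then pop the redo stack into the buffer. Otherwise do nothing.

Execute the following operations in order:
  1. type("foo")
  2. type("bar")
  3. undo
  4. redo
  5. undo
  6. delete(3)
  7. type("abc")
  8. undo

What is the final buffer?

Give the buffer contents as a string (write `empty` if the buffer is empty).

After op 1 (type): buf='foo' undo_depth=1 redo_depth=0
After op 2 (type): buf='foobar' undo_depth=2 redo_depth=0
After op 3 (undo): buf='foo' undo_depth=1 redo_depth=1
After op 4 (redo): buf='foobar' undo_depth=2 redo_depth=0
After op 5 (undo): buf='foo' undo_depth=1 redo_depth=1
After op 6 (delete): buf='(empty)' undo_depth=2 redo_depth=0
After op 7 (type): buf='abc' undo_depth=3 redo_depth=0
After op 8 (undo): buf='(empty)' undo_depth=2 redo_depth=1

Answer: empty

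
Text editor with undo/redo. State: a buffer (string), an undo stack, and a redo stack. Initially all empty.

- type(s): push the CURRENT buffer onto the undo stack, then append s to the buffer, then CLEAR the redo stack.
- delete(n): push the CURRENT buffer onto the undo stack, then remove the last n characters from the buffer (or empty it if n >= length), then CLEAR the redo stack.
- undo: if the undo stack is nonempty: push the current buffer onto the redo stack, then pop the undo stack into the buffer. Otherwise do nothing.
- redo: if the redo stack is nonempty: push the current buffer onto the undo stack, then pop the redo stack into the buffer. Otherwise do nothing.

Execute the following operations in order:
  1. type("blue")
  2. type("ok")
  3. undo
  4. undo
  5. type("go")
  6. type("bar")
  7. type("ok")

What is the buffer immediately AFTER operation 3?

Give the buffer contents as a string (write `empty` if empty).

Answer: blue

Derivation:
After op 1 (type): buf='blue' undo_depth=1 redo_depth=0
After op 2 (type): buf='blueok' undo_depth=2 redo_depth=0
After op 3 (undo): buf='blue' undo_depth=1 redo_depth=1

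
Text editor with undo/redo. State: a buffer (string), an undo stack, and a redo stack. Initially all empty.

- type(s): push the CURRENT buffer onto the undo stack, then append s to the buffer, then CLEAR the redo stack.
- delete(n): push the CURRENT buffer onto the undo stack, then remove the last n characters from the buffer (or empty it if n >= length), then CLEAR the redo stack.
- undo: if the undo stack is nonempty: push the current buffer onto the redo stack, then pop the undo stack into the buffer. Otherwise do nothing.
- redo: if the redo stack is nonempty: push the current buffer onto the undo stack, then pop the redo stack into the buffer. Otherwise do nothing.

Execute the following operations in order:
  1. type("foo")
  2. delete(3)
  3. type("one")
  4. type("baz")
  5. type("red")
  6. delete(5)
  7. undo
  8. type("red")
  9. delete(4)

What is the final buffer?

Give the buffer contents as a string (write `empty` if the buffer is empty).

After op 1 (type): buf='foo' undo_depth=1 redo_depth=0
After op 2 (delete): buf='(empty)' undo_depth=2 redo_depth=0
After op 3 (type): buf='one' undo_depth=3 redo_depth=0
After op 4 (type): buf='onebaz' undo_depth=4 redo_depth=0
After op 5 (type): buf='onebazred' undo_depth=5 redo_depth=0
After op 6 (delete): buf='oneb' undo_depth=6 redo_depth=0
After op 7 (undo): buf='onebazred' undo_depth=5 redo_depth=1
After op 8 (type): buf='onebazredred' undo_depth=6 redo_depth=0
After op 9 (delete): buf='onebazre' undo_depth=7 redo_depth=0

Answer: onebazre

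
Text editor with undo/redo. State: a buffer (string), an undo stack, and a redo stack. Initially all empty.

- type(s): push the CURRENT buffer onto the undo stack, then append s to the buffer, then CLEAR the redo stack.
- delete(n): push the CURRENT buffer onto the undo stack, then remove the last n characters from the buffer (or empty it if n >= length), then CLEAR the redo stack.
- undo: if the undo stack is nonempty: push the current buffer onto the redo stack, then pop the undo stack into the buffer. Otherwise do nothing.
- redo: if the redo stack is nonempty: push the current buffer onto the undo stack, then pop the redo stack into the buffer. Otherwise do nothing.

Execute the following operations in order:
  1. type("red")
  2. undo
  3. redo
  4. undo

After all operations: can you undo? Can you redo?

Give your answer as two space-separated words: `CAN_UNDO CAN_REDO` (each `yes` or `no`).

After op 1 (type): buf='red' undo_depth=1 redo_depth=0
After op 2 (undo): buf='(empty)' undo_depth=0 redo_depth=1
After op 3 (redo): buf='red' undo_depth=1 redo_depth=0
After op 4 (undo): buf='(empty)' undo_depth=0 redo_depth=1

Answer: no yes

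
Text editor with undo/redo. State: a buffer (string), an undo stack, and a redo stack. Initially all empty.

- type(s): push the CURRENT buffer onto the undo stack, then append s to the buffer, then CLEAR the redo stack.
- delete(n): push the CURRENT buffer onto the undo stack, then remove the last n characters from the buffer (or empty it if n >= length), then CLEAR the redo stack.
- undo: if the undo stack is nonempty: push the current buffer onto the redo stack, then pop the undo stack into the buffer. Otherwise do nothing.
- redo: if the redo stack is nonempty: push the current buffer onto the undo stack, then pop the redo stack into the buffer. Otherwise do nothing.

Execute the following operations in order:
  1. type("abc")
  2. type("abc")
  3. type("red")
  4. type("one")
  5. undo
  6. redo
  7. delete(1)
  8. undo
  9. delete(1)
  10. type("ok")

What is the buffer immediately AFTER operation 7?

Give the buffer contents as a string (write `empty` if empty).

Answer: abcabcredon

Derivation:
After op 1 (type): buf='abc' undo_depth=1 redo_depth=0
After op 2 (type): buf='abcabc' undo_depth=2 redo_depth=0
After op 3 (type): buf='abcabcred' undo_depth=3 redo_depth=0
After op 4 (type): buf='abcabcredone' undo_depth=4 redo_depth=0
After op 5 (undo): buf='abcabcred' undo_depth=3 redo_depth=1
After op 6 (redo): buf='abcabcredone' undo_depth=4 redo_depth=0
After op 7 (delete): buf='abcabcredon' undo_depth=5 redo_depth=0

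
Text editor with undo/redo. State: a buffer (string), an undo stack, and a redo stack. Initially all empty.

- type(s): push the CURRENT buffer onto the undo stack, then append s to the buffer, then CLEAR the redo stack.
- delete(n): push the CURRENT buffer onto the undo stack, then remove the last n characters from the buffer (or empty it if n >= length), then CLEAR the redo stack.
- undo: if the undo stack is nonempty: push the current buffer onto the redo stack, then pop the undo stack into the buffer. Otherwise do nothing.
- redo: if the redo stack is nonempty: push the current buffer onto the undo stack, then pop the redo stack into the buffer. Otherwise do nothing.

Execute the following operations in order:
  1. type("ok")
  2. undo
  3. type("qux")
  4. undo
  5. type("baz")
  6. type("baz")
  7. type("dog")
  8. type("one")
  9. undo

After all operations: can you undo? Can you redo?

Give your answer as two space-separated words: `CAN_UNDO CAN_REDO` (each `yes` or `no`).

Answer: yes yes

Derivation:
After op 1 (type): buf='ok' undo_depth=1 redo_depth=0
After op 2 (undo): buf='(empty)' undo_depth=0 redo_depth=1
After op 3 (type): buf='qux' undo_depth=1 redo_depth=0
After op 4 (undo): buf='(empty)' undo_depth=0 redo_depth=1
After op 5 (type): buf='baz' undo_depth=1 redo_depth=0
After op 6 (type): buf='bazbaz' undo_depth=2 redo_depth=0
After op 7 (type): buf='bazbazdog' undo_depth=3 redo_depth=0
After op 8 (type): buf='bazbazdogone' undo_depth=4 redo_depth=0
After op 9 (undo): buf='bazbazdog' undo_depth=3 redo_depth=1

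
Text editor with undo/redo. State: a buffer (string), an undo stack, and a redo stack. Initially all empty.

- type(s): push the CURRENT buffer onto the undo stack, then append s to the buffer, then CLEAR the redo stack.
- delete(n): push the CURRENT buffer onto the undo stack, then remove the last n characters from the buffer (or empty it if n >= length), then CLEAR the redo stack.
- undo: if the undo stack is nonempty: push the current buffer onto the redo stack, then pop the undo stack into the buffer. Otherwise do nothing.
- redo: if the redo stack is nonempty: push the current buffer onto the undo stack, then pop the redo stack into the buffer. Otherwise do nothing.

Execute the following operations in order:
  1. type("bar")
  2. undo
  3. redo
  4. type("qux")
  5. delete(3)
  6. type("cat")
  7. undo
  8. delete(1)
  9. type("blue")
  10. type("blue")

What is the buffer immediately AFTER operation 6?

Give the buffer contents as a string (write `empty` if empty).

After op 1 (type): buf='bar' undo_depth=1 redo_depth=0
After op 2 (undo): buf='(empty)' undo_depth=0 redo_depth=1
After op 3 (redo): buf='bar' undo_depth=1 redo_depth=0
After op 4 (type): buf='barqux' undo_depth=2 redo_depth=0
After op 5 (delete): buf='bar' undo_depth=3 redo_depth=0
After op 6 (type): buf='barcat' undo_depth=4 redo_depth=0

Answer: barcat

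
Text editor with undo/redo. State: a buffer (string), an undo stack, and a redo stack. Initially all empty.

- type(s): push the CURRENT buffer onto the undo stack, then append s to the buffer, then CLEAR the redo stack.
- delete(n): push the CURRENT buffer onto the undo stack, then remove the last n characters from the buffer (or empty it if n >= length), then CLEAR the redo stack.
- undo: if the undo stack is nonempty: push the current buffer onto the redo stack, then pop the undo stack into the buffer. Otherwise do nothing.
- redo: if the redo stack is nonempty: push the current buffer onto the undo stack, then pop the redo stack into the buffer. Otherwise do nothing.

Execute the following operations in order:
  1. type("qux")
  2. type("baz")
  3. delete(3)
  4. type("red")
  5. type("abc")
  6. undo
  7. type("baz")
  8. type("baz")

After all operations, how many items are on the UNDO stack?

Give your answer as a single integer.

Answer: 6

Derivation:
After op 1 (type): buf='qux' undo_depth=1 redo_depth=0
After op 2 (type): buf='quxbaz' undo_depth=2 redo_depth=0
After op 3 (delete): buf='qux' undo_depth=3 redo_depth=0
After op 4 (type): buf='quxred' undo_depth=4 redo_depth=0
After op 5 (type): buf='quxredabc' undo_depth=5 redo_depth=0
After op 6 (undo): buf='quxred' undo_depth=4 redo_depth=1
After op 7 (type): buf='quxredbaz' undo_depth=5 redo_depth=0
After op 8 (type): buf='quxredbazbaz' undo_depth=6 redo_depth=0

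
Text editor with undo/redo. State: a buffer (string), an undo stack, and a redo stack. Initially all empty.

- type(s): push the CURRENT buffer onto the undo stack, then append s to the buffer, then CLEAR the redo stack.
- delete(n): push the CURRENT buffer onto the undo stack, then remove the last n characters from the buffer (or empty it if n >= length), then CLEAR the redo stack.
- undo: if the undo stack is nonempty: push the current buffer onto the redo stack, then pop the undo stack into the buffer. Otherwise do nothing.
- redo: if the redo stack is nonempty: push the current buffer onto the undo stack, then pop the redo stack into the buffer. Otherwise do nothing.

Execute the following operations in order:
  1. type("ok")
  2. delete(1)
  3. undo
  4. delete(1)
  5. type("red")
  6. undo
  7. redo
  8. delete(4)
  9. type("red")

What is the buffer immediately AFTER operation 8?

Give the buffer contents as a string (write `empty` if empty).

Answer: empty

Derivation:
After op 1 (type): buf='ok' undo_depth=1 redo_depth=0
After op 2 (delete): buf='o' undo_depth=2 redo_depth=0
After op 3 (undo): buf='ok' undo_depth=1 redo_depth=1
After op 4 (delete): buf='o' undo_depth=2 redo_depth=0
After op 5 (type): buf='ored' undo_depth=3 redo_depth=0
After op 6 (undo): buf='o' undo_depth=2 redo_depth=1
After op 7 (redo): buf='ored' undo_depth=3 redo_depth=0
After op 8 (delete): buf='(empty)' undo_depth=4 redo_depth=0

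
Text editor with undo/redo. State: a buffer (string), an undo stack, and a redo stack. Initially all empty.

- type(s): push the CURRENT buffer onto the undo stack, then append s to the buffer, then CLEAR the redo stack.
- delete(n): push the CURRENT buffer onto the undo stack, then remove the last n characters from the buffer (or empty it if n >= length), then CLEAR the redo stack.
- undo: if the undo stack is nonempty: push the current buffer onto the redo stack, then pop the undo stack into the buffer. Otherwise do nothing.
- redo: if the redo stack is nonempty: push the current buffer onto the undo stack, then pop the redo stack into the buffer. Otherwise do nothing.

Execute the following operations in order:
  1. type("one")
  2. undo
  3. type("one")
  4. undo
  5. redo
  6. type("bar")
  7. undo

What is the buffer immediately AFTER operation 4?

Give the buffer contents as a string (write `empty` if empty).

Answer: empty

Derivation:
After op 1 (type): buf='one' undo_depth=1 redo_depth=0
After op 2 (undo): buf='(empty)' undo_depth=0 redo_depth=1
After op 3 (type): buf='one' undo_depth=1 redo_depth=0
After op 4 (undo): buf='(empty)' undo_depth=0 redo_depth=1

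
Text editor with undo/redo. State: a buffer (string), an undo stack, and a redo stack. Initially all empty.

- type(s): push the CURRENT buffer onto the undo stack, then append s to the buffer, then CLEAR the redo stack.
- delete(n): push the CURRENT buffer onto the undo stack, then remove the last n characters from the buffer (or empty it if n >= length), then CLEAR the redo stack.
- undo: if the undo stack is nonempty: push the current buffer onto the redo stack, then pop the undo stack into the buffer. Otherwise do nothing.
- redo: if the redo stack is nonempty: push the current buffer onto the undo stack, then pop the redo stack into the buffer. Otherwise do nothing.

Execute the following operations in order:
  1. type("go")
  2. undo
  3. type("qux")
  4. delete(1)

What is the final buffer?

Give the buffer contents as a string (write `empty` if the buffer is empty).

After op 1 (type): buf='go' undo_depth=1 redo_depth=0
After op 2 (undo): buf='(empty)' undo_depth=0 redo_depth=1
After op 3 (type): buf='qux' undo_depth=1 redo_depth=0
After op 4 (delete): buf='qu' undo_depth=2 redo_depth=0

Answer: qu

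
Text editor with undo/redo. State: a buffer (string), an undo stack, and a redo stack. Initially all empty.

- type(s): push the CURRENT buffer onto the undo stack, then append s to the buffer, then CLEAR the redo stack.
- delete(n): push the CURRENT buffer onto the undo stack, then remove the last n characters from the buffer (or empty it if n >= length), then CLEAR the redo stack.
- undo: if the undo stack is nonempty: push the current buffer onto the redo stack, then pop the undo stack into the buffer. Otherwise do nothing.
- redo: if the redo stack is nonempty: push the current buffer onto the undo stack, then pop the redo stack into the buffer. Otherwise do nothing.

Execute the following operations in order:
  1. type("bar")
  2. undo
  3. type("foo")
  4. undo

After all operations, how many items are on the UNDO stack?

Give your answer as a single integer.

After op 1 (type): buf='bar' undo_depth=1 redo_depth=0
After op 2 (undo): buf='(empty)' undo_depth=0 redo_depth=1
After op 3 (type): buf='foo' undo_depth=1 redo_depth=0
After op 4 (undo): buf='(empty)' undo_depth=0 redo_depth=1

Answer: 0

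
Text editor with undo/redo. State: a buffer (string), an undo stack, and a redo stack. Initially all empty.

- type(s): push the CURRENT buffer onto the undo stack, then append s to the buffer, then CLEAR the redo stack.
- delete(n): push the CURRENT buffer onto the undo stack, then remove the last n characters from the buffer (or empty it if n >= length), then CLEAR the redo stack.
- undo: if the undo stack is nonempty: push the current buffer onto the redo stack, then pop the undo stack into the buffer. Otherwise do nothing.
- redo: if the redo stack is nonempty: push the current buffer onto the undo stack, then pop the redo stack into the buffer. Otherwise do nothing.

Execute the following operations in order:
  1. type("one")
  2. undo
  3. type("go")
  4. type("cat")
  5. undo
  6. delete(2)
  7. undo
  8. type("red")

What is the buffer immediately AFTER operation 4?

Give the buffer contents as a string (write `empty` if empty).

After op 1 (type): buf='one' undo_depth=1 redo_depth=0
After op 2 (undo): buf='(empty)' undo_depth=0 redo_depth=1
After op 3 (type): buf='go' undo_depth=1 redo_depth=0
After op 4 (type): buf='gocat' undo_depth=2 redo_depth=0

Answer: gocat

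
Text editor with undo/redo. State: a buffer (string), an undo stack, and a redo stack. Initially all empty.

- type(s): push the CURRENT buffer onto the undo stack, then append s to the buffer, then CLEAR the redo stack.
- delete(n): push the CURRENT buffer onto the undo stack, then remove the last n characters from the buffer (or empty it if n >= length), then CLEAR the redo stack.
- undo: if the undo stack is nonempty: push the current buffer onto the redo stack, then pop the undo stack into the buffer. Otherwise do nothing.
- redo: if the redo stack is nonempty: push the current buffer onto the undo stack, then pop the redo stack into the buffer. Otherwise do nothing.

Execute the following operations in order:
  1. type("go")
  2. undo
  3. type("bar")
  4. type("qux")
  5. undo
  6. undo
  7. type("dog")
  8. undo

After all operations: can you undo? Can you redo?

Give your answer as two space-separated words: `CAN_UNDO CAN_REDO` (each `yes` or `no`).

Answer: no yes

Derivation:
After op 1 (type): buf='go' undo_depth=1 redo_depth=0
After op 2 (undo): buf='(empty)' undo_depth=0 redo_depth=1
After op 3 (type): buf='bar' undo_depth=1 redo_depth=0
After op 4 (type): buf='barqux' undo_depth=2 redo_depth=0
After op 5 (undo): buf='bar' undo_depth=1 redo_depth=1
After op 6 (undo): buf='(empty)' undo_depth=0 redo_depth=2
After op 7 (type): buf='dog' undo_depth=1 redo_depth=0
After op 8 (undo): buf='(empty)' undo_depth=0 redo_depth=1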